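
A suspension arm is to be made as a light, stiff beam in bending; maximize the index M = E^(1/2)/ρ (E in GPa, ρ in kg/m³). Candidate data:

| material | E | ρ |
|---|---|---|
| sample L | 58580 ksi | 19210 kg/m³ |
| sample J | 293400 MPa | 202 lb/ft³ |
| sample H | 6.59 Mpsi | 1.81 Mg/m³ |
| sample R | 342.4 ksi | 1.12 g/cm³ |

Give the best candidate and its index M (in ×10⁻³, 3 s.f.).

sample J, M = 5.29×10⁻³

In SI units:
  sample L: E = 403.9 GPa, ρ = 19210 kg/m³
  sample J: E = 293.4 GPa, ρ = 3236 kg/m³
  sample H: E = 45.44 GPa, ρ = 1810 kg/m³
  sample R: E = 2.361 GPa, ρ = 1120 kg/m³
  sample J: M = 5.29×10⁻³
  sample H: M = 3.72×10⁻³
  sample R: M = 1.37×10⁻³
  sample L: M = 1.05×10⁻³
Sample J has the largest M.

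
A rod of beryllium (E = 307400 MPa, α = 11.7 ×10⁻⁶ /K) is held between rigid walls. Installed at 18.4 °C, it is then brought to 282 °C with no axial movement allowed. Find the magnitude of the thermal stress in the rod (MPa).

E = 307400 MPa = 307.4 GPa.
ΔT = 263.6 K. Constrained thermal stress σ = E·α·ΔT = 307.4×10³ MPa × 11.7×10⁻⁶ × 263.6 = 948 MPa (compressive).

948 MPa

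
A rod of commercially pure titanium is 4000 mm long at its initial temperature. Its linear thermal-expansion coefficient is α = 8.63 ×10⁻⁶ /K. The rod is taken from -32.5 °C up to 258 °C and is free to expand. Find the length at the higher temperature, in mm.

4010.0 mm

ΔT = 258 − (-32.5) = 290.5 K.
ΔL = α·L₀·ΔT = 8.63×10⁻⁶ × 4000 mm × 290.5 K = 10.0 mm.
L = L₀ + ΔL = 4000 + 10.0 = 4010.0 mm.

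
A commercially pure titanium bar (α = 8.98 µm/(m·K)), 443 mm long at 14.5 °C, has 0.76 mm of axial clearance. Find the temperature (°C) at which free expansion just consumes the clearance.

206 °C

α·L₀·ΔT = 0.76 mm ⇒ ΔT = 0.76 / (8.98×10⁻⁶ × 443.0) = 191.0 K.
T = 14.5 + 191.0 = 205.5 °C.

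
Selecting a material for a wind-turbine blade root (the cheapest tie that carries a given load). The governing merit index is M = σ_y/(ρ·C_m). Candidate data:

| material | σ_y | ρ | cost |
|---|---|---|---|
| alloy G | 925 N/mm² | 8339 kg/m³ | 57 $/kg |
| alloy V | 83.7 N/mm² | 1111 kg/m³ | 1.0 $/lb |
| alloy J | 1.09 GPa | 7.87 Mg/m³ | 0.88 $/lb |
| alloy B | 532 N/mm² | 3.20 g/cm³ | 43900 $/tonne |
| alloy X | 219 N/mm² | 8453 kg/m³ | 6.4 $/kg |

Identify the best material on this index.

Putting every candidate on a common basis:
  alloy G: σ_y = 925.0 MPa, ρ = 8339 kg/m³, cost = 57.00 $/kg
  alloy V: σ_y = 83.70 MPa, ρ = 1111 kg/m³, cost = 2.205 $/kg
  alloy J: σ_y = 1090 MPa, ρ = 7870 kg/m³, cost = 1.940 $/kg
  alloy B: σ_y = 532.0 MPa, ρ = 3200 kg/m³, cost = 43.90 $/kg
  alloy X: σ_y = 219.0 MPa, ρ = 8453 kg/m³, cost = 6.400 $/kg
  alloy J: M = 71.4 kN·m per $
  alloy V: M = 34.2 kN·m per $
  alloy X: M = 4.05 kN·m per $
  alloy B: M = 3.79 kN·m per $
  alloy G: M = 1.95 kN·m per $
Alloy J ranks first.

alloy J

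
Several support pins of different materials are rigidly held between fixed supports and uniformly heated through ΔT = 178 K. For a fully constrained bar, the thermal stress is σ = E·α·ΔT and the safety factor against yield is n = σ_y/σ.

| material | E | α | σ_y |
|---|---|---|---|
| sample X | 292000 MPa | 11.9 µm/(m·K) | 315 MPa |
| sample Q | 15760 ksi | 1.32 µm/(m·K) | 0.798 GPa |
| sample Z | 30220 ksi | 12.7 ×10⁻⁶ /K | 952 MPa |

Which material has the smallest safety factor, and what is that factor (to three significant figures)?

sample X, n = 0.509

Converting E to GPa, α to ×10⁻⁶/K, σ_y to MPa, then σ and n for each:
  sample X: E = 292.0, α = 11.9, σ_y = 315.0 → σ = 619 MPa, n = 0.509
  sample Q: E = 108.7, α = 1.32, σ_y = 798.0 → σ = 25.5 MPa, n = 31.3
  sample Z: E = 208.4, α = 12.7, σ_y = 952.0 → σ = 471 MPa, n = 2.02
Smallest n: sample X with n = 0.509.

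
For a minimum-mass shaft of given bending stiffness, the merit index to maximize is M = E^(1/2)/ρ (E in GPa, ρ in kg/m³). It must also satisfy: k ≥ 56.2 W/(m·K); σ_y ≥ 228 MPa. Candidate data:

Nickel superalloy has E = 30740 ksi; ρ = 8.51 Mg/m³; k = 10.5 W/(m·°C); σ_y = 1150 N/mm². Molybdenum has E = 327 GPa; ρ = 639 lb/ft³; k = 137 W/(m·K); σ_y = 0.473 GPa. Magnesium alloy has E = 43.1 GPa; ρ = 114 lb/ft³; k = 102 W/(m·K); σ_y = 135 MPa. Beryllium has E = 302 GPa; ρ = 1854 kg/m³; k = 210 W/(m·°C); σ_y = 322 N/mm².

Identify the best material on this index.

Screen on constraints: k ≥ 56.2 W/(m·K); σ_y ≥ 228 MPa. Survivors: molybdenum, beryllium.
Putting every candidate on a common basis:
  molybdenum: E = 327.0 GPa, ρ = 10240 kg/m³
  beryllium: E = 302.0 GPa, ρ = 1854 kg/m³
  beryllium: M = 9.37×10⁻³
  molybdenum: M = 1.77×10⁻³
Highest index: beryllium.

beryllium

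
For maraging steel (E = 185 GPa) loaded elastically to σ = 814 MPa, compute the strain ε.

4.40×10⁻³

ε = σ/E = 814 / 185000 = 4.40×10⁻³.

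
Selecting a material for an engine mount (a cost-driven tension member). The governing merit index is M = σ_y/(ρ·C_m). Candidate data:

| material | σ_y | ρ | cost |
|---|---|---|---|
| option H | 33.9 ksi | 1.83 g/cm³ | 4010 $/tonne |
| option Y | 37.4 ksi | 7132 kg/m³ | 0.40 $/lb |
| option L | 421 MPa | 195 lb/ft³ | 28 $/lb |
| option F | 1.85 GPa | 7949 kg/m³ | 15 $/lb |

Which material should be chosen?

option Y

Normalizing units and computing the index:
  option H: σ_y = 233.7 MPa, ρ = 1830 kg/m³, cost = 4.010 $/kg
  option Y: σ_y = 257.9 MPa, ρ = 7132 kg/m³, cost = 0.8818 $/kg
  option L: σ_y = 421.0 MPa, ρ = 3124 kg/m³, cost = 61.73 $/kg
  option F: σ_y = 1850 MPa, ρ = 7949 kg/m³, cost = 33.07 $/kg
  option Y: M = 41.0 kN·m per $
  option H: M = 31.9 kN·m per $
  option F: M = 7.04 kN·m per $
  option L: M = 2.18 kN·m per $
Option Y ranks first.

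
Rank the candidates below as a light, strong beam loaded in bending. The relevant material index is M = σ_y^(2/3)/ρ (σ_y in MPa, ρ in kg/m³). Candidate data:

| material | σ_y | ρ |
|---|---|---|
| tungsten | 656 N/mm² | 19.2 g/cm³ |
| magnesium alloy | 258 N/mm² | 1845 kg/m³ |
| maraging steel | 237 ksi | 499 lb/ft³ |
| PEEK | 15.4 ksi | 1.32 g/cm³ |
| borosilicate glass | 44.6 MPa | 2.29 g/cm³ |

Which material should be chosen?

Normalizing units and computing the index:
  tungsten: σ_y = 656.0 MPa, ρ = 19200 kg/m³
  magnesium alloy: σ_y = 258.0 MPa, ρ = 1845 kg/m³
  maraging steel: σ_y = 1634 MPa, ρ = 7993 kg/m³
  PEEK: σ_y = 106.2 MPa, ρ = 1320 kg/m³
  borosilicate glass: σ_y = 44.60 MPa, ρ = 2290 kg/m³
  magnesium alloy: M = 22.0×10⁻³
  maraging steel: M = 17.4×10⁻³
  PEEK: M = 17.0×10⁻³
  borosilicate glass: M = 5.49×10⁻³
  tungsten: M = 3.93×10⁻³
Magnesium alloy has the largest M.

magnesium alloy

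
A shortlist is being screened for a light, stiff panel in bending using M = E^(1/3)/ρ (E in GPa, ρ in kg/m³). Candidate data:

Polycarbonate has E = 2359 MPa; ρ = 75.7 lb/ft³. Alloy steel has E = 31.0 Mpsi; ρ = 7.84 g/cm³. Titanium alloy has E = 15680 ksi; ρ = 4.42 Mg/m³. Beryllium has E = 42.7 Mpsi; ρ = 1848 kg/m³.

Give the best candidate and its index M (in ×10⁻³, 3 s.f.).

beryllium, M = 3.60×10⁻³

Putting every candidate on a common basis:
  polycarbonate: E = 2.359 GPa, ρ = 1213 kg/m³
  alloy steel: E = 213.7 GPa, ρ = 7840 kg/m³
  titanium alloy: E = 108.1 GPa, ρ = 4420 kg/m³
  beryllium: E = 294.4 GPa, ρ = 1848 kg/m³
  beryllium: M = 3.60×10⁻³
  polycarbonate: M = 1.10×10⁻³
  titanium alloy: M = 1.08×10⁻³
  alloy steel: M = 0.763×10⁻³
Beryllium has the largest M.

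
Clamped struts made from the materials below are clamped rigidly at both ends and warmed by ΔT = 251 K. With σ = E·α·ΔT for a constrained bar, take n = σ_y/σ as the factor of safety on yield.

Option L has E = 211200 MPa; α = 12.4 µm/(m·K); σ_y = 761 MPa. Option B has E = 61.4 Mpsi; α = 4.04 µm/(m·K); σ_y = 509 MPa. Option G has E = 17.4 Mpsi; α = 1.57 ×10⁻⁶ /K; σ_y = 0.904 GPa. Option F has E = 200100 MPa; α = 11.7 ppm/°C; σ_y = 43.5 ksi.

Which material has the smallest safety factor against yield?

option F

Converting E to GPa, α to ×10⁻⁶/K, σ_y to MPa, then σ and n for each:
  option L: E = 211.2, α = 12.4, σ_y = 761.0 → σ = 657 MPa, n = 1.16
  option B: E = 423.3, α = 4.04, σ_y = 509.0 → σ = 429 MPa, n = 1.19
  option G: E = 120.0, α = 1.57, σ_y = 904.0 → σ = 47.3 MPa, n = 19.1
  option F: E = 200.1, α = 11.7, σ_y = 299.9 → σ = 588 MPa, n = 0.510
Option F has the lowest safety factor, n = 0.510.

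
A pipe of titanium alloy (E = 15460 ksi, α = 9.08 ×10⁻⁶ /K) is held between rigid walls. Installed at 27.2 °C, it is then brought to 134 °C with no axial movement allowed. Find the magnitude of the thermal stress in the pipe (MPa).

103 MPa

E = 15460 ksi = 106.6 GPa.
ΔT = 106.8 K. Constrained thermal stress σ = E·α·ΔT = 106.6×10³ MPa × 9.08×10⁻⁶ × 106.8 = 103 MPa (compressive).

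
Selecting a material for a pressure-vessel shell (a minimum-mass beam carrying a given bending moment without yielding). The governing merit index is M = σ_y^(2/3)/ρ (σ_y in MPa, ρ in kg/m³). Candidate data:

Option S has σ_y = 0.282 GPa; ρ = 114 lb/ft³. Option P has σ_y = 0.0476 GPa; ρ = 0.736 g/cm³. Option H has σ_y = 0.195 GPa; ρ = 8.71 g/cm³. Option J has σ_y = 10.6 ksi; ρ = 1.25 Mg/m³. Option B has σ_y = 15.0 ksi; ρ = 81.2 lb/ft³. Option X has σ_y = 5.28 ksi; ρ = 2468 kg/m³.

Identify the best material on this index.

Normalizing units and computing the index:
  option S: σ_y = 282.0 MPa, ρ = 1826 kg/m³
  option P: σ_y = 47.60 MPa, ρ = 736.0 kg/m³
  option H: σ_y = 195.0 MPa, ρ = 8710 kg/m³
  option J: σ_y = 73.08 MPa, ρ = 1250 kg/m³
  option B: σ_y = 103.4 MPa, ρ = 1301 kg/m³
  option X: σ_y = 36.40 MPa, ρ = 2468 kg/m³
  option S: M = 23.5×10⁻³
  option P: M = 17.8×10⁻³
  option B: M = 16.9×10⁻³
  option J: M = 14.0×10⁻³
  option X: M = 4.45×10⁻³
  option H: M = 3.86×10⁻³
The maximum is for option S.

option S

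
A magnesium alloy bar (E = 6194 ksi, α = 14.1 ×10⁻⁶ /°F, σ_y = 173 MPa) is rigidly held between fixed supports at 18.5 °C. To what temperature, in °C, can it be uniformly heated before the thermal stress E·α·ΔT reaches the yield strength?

178 °C

E = 6194 ksi = 42.71 GPa.
α = 14.1×10⁻⁶/°F × 9/5 = 25.4×10⁻⁶/K.
E·α·ΔT = 173.0 MPa ⇒ ΔT = 173.0 / (42.71×10³ × 25.4×10⁻⁶) = 159.6 K.
T = 18.5 + 159.6 = 178.1 °C.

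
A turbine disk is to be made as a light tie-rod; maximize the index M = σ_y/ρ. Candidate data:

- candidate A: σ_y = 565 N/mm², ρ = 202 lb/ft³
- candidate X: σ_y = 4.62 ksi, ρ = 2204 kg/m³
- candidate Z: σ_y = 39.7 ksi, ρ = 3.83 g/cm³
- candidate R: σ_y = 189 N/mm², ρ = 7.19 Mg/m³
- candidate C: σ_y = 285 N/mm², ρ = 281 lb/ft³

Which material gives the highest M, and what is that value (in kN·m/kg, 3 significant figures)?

After converting to SI:
  candidate A: σ_y = 565.0 MPa, ρ = 3236 kg/m³
  candidate X: σ_y = 31.85 MPa, ρ = 2204 kg/m³
  candidate Z: σ_y = 273.7 MPa, ρ = 3830 kg/m³
  candidate R: σ_y = 189.0 MPa, ρ = 7190 kg/m³
  candidate C: σ_y = 285.0 MPa, ρ = 4501 kg/m³
  candidate A: M = 175 kN·m/kg
  candidate Z: M = 71.5 kN·m/kg
  candidate C: M = 63.3 kN·m/kg
  candidate R: M = 26.3 kN·m/kg
  candidate X: M = 14.5 kN·m/kg
Candidate A ranks first.

candidate A, M = 175 kN·m/kg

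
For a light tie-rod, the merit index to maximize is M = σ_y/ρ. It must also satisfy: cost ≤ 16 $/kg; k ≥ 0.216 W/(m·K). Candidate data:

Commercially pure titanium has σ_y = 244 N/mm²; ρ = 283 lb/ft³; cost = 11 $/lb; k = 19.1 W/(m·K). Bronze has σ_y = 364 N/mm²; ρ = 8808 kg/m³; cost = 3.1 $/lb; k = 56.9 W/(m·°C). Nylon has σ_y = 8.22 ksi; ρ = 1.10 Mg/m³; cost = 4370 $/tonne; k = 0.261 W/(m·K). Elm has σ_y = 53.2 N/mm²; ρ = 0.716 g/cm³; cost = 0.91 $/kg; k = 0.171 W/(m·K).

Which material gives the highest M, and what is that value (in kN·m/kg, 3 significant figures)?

nylon, M = 51.5 kN·m/kg

Screen on constraints: cost ≤ 16 $/kg; k ≥ 0.216 W/(m·K). Survivors: bronze, nylon.
Normalizing units and computing the index:
  bronze: σ_y = 364.0 MPa, ρ = 8808 kg/m³
  nylon: σ_y = 56.67 MPa, ρ = 1100 kg/m³
  nylon: M = 51.5 kN·m/kg
  bronze: M = 41.3 kN·m/kg
The maximum is for nylon.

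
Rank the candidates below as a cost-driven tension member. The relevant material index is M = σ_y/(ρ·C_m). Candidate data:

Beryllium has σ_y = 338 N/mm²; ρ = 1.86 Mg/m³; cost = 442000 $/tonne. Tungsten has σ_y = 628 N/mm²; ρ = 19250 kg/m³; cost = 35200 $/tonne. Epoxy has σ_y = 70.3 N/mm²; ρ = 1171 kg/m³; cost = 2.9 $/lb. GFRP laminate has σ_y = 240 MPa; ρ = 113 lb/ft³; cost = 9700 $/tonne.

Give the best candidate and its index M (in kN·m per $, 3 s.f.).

Putting every candidate on a common basis:
  beryllium: σ_y = 338.0 MPa, ρ = 1860 kg/m³, cost = 442.0 $/kg
  tungsten: σ_y = 628.0 MPa, ρ = 19250 kg/m³, cost = 35.20 $/kg
  epoxy: σ_y = 70.30 MPa, ρ = 1171 kg/m³, cost = 6.393 $/kg
  GFRP laminate: σ_y = 240.0 MPa, ρ = 1810 kg/m³, cost = 9.700 $/kg
  GFRP laminate: M = 13.7 kN·m per $
  epoxy: M = 9.39 kN·m per $
  tungsten: M = 0.927 kN·m per $
  beryllium: M = 0.411 kN·m per $
Highest index: GFRP laminate.

GFRP laminate, M = 13.7 kN·m per $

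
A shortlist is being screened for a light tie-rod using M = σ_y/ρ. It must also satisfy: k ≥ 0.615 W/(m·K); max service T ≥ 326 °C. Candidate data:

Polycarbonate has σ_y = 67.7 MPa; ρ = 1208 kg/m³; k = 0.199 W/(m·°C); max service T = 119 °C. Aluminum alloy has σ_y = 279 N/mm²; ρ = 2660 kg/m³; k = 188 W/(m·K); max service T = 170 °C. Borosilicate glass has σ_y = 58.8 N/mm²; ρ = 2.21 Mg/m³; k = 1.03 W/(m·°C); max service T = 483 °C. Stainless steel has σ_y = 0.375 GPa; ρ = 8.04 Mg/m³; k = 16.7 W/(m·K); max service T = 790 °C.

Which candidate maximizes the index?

Screen on constraints: k ≥ 0.615 W/(m·K); max service T ≥ 326 °C. Survivors: borosilicate glass, stainless steel.
Putting every candidate on a common basis:
  borosilicate glass: σ_y = 58.80 MPa, ρ = 2210 kg/m³
  stainless steel: σ_y = 375.0 MPa, ρ = 8040 kg/m³
  stainless steel: M = 46.6 kN·m/kg
  borosilicate glass: M = 26.6 kN·m/kg
Stainless steel has the largest M.

stainless steel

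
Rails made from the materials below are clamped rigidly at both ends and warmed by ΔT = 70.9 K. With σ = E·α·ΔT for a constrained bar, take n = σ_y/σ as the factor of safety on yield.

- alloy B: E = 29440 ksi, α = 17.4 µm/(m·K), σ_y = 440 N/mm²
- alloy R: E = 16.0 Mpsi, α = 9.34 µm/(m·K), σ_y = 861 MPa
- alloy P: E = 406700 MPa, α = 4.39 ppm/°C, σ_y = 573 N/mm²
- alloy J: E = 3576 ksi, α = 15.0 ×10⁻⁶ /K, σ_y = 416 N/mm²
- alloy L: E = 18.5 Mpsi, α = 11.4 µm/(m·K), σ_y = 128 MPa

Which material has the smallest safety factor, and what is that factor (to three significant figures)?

alloy L, n = 1.24

Converting E to GPa, α to ×10⁻⁶/K, σ_y to MPa, then σ and n for each:
  alloy B: E = 203.0, α = 17.4, σ_y = 440.0 → σ = 250 MPa, n = 1.76
  alloy R: E = 110.3, α = 9.34, σ_y = 861.0 → σ = 73.1 MPa, n = 11.8
  alloy P: E = 406.7, α = 4.39, σ_y = 573.0 → σ = 127 MPa, n = 4.53
  alloy J: E = 24.66, α = 15.0, σ_y = 416.0 → σ = 26.2 MPa, n = 15.9
  alloy L: E = 127.6, α = 11.4, σ_y = 128.0 → σ = 103 MPa, n = 1.24
Smallest n: alloy L with n = 1.24.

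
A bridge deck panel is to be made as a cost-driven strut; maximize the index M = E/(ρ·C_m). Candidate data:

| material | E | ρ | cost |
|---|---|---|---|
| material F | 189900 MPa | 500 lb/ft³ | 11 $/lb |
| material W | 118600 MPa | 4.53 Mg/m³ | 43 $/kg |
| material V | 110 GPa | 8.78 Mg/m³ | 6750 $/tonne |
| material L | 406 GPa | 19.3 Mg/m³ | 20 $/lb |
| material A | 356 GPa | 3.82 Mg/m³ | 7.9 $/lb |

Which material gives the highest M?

material A

After converting to SI:
  material F: E = 189.9 GPa, ρ = 8009 kg/m³, cost = 24.25 $/kg
  material W: E = 118.6 GPa, ρ = 4530 kg/m³, cost = 43.00 $/kg
  material V: E = 110.0 GPa, ρ = 8780 kg/m³, cost = 6.750 $/kg
  material L: E = 406.0 GPa, ρ = 19300 kg/m³, cost = 44.09 $/kg
  material A: E = 356.0 GPa, ρ = 3820 kg/m³, cost = 17.42 $/kg
  material A: M = 5.35 MN·m per $
  material V: M = 1.86 MN·m per $
  material F: M = 0.978 MN·m per $
  material W: M = 0.609 MN·m per $
  material L: M = 0.477 MN·m per $
Material A ranks first.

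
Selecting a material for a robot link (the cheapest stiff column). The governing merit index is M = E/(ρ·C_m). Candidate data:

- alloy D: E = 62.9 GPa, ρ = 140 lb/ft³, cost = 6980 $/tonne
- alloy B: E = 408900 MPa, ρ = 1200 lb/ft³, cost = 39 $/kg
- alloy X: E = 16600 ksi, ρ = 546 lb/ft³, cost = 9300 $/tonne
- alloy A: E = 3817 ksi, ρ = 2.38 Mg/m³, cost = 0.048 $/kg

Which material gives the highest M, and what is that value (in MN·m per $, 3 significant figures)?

alloy A, M = 230 MN·m per $

Convert each candidate to consistent units, then evaluate M:
  alloy D: E = 62.90 GPa, ρ = 2243 kg/m³, cost = 6.980 $/kg
  alloy B: E = 408.9 GPa, ρ = 19220 kg/m³, cost = 39.00 $/kg
  alloy X: E = 114.5 GPa, ρ = 8746 kg/m³, cost = 9.300 $/kg
  alloy A: E = 26.32 GPa, ρ = 2380 kg/m³, cost = 0.04800 $/kg
  alloy A: M = 230 MN·m per $
  alloy D: M = 4.02 MN·m per $
  alloy X: M = 1.41 MN·m per $
  alloy B: M = 0.545 MN·m per $
The maximum is for alloy A.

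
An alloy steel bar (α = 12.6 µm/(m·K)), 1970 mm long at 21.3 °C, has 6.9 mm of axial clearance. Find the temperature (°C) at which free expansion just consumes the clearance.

α·L₀·ΔT = 6.9 mm ⇒ ΔT = 6.9 / (12.6×10⁻⁶ × 1970.0) = 278.0 K.
T = 21.3 + 278.0 = 299.3 °C.

299 °C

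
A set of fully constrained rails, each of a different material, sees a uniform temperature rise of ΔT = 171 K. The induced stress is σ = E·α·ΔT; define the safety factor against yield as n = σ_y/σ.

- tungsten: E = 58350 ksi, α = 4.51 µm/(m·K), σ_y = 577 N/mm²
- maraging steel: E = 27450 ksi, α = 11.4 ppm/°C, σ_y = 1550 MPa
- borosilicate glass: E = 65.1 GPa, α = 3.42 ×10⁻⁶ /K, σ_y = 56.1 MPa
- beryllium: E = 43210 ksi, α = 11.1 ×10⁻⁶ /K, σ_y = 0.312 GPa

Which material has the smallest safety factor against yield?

With everything in SI (GPa, ×10⁻⁶/K, MPa):
  tungsten: E = 402.3, α = 4.51, σ_y = 577.0 → σ = 310 MPa, n = 1.86
  maraging steel: E = 189.3, α = 11.4, σ_y = 1550 → σ = 369 MPa, n = 4.20
  borosilicate glass: E = 65.10, α = 3.42, σ_y = 56.10 → σ = 38.1 MPa, n = 1.47
  beryllium: E = 297.9, α = 11.1, σ_y = 312.0 → σ = 565 MPa, n = 0.552
Beryllium has the lowest safety factor, n = 0.552.

beryllium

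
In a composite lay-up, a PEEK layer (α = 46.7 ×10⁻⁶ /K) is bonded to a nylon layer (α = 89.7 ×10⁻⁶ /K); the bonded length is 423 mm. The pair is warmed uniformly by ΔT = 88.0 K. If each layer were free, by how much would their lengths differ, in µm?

Δα = |46.7 − 89.7|×10⁻⁶/K = 43.0×10⁻⁶/K.
ΔL_mismatch = Δα·L·ΔT = 43.0×10⁻⁶ × 423.0 mm × 88.0 K = 1600 µm.

1600 µm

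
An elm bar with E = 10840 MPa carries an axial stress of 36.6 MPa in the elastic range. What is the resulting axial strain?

3.38×10⁻³

E = 10840 MPa = 10.84 GPa = 10840 MPa.
ε = σ/E = 36.6 / 10840 = 3.38×10⁻³.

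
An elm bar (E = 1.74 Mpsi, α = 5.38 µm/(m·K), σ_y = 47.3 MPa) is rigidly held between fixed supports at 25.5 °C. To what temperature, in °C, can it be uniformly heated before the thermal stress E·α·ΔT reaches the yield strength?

758 °C

E = 1.74 Mpsi = 12.00 GPa.
E·α·ΔT = 47.30 MPa ⇒ ΔT = 47.30 / (12.00×10³ × 5.38×10⁻⁶) = 732.8 K.
T = 25.5 + 732.8 = 758.3 °C.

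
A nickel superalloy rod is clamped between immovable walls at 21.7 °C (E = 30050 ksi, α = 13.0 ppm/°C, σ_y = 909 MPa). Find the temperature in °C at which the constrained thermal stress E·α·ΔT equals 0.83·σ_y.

302 °C

E = 30050 ksi = 207.2 GPa.
E·α·ΔT = 754.5 MPa ⇒ ΔT = 754.5 / (207.2×10³ × 13.0×10⁻⁶) = 280.1 K.
T = 21.7 + 280.1 = 301.8 °C.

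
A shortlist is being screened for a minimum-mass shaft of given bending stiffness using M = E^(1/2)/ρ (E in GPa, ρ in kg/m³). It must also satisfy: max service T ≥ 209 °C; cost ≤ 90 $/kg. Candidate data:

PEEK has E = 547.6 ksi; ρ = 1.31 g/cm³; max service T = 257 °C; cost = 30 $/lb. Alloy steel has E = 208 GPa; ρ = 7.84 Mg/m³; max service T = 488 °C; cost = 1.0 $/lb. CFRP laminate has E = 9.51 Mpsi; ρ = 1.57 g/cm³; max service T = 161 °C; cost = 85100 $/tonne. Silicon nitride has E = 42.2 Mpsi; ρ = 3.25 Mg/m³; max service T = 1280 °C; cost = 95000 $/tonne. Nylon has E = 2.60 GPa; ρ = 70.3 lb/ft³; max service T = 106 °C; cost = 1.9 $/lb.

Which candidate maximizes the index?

Screen on constraints: max service T ≥ 209 °C; cost ≤ 90 $/kg. Survivors: PEEK, alloy steel.
Normalizing units and computing the index:
  PEEK: E = 3.776 GPa, ρ = 1310 kg/m³
  alloy steel: E = 208.0 GPa, ρ = 7840 kg/m³
  alloy steel: M = 1.84×10⁻³
  PEEK: M = 1.48×10⁻³
The maximum is for alloy steel.

alloy steel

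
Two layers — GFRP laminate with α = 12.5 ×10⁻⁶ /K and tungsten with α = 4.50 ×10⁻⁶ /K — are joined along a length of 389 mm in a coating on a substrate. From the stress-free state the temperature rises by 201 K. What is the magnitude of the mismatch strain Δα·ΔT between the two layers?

Δα = |12.5 − 4.50|×10⁻⁶/K = 8.00×10⁻⁶/K.
Mismatch strain = Δα·ΔT = 8.00×10⁻⁶ × 201.0 = 1.61×10⁻³.

1.61×10⁻³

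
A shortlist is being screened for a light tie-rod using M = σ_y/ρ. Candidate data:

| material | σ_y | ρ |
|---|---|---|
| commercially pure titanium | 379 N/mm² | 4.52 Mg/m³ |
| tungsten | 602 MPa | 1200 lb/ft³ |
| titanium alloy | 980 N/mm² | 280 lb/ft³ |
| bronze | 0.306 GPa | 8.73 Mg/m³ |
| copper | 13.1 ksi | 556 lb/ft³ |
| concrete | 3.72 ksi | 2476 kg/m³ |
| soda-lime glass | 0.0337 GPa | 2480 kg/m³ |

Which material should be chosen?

titanium alloy

Convert each candidate to consistent units, then evaluate M:
  commercially pure titanium: σ_y = 379.0 MPa, ρ = 4520 kg/m³
  tungsten: σ_y = 602.0 MPa, ρ = 19220 kg/m³
  titanium alloy: σ_y = 980.0 MPa, ρ = 4485 kg/m³
  bronze: σ_y = 306.0 MPa, ρ = 8730 kg/m³
  copper: σ_y = 90.32 MPa, ρ = 8906 kg/m³
  concrete: σ_y = 25.65 MPa, ρ = 2476 kg/m³
  soda-lime glass: σ_y = 33.70 MPa, ρ = 2480 kg/m³
  titanium alloy: M = 218 kN·m/kg
  commercially pure titanium: M = 83.8 kN·m/kg
  bronze: M = 35.1 kN·m/kg
  tungsten: M = 31.3 kN·m/kg
  soda-lime glass: M = 13.6 kN·m/kg
  concrete: M = 10.4 kN·m/kg
  copper: M = 10.1 kN·m/kg
The maximum is for titanium alloy.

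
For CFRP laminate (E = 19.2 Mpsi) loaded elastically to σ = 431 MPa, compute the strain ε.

E = 19.2 Mpsi = 132.4 GPa = 132400 MPa.
ε = σ/E = 431 / 132400 = 3.26×10⁻³.

3.26×10⁻³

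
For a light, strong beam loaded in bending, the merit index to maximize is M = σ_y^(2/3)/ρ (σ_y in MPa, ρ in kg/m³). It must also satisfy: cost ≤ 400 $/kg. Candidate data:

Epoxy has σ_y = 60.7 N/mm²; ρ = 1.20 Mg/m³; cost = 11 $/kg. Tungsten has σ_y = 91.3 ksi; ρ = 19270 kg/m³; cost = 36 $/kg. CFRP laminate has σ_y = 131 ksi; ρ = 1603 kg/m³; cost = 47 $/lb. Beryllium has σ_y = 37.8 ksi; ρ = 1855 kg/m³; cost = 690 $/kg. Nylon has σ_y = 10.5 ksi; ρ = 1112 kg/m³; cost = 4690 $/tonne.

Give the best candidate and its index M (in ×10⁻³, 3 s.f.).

CFRP laminate, M = 58.3×10⁻³

Screen on constraints: cost ≤ 400 $/kg. Survivors: epoxy, tungsten, CFRP laminate, nylon.
After converting to SI:
  epoxy: σ_y = 60.70 MPa, ρ = 1200 kg/m³
  tungsten: σ_y = 629.5 MPa, ρ = 19270 kg/m³
  CFRP laminate: σ_y = 903.2 MPa, ρ = 1603 kg/m³
  nylon: σ_y = 72.39 MPa, ρ = 1112 kg/m³
  CFRP laminate: M = 58.3×10⁻³
  nylon: M = 15.6×10⁻³
  epoxy: M = 12.9×10⁻³
  tungsten: M = 3.81×10⁻³
CFRP laminate ranks first.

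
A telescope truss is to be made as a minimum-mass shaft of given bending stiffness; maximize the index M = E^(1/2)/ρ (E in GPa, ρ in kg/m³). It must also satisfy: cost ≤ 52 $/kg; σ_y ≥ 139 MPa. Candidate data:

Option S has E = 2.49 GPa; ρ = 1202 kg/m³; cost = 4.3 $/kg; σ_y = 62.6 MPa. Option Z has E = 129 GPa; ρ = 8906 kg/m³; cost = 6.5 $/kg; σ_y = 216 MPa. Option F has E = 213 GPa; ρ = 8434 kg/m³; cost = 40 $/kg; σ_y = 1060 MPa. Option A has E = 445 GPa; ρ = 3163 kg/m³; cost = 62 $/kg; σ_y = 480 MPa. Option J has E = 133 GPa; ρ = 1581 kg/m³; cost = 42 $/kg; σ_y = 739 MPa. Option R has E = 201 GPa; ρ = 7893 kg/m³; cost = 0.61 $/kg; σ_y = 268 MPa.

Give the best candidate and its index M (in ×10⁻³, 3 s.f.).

Screen on constraints: cost ≤ 52 $/kg; σ_y ≥ 139 MPa. Survivors: option Z, option F, option J, option R.
Evaluate M for each candidate:
  option J: M = 7.29×10⁻³
  option R: M = 1.80×10⁻³
  option F: M = 1.73×10⁻³
  option Z: M = 1.28×10⁻³
Option J has the largest M.

option J, M = 7.29×10⁻³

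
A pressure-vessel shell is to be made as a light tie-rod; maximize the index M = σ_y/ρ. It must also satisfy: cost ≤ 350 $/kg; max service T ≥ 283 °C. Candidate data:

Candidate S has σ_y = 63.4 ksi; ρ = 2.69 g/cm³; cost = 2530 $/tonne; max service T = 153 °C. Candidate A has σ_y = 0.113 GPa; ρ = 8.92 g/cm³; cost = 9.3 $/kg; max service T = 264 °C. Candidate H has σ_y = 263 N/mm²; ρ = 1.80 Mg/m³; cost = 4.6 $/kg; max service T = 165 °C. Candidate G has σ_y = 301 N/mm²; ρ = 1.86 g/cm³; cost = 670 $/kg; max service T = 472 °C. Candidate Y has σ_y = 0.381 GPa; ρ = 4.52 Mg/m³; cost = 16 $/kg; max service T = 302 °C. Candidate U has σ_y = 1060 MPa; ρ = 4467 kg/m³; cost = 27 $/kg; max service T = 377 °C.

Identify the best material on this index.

Screen on constraints: cost ≤ 350 $/kg; max service T ≥ 283 °C. Survivors: candidate Y, candidate U.
Normalizing units and computing the index:
  candidate Y: σ_y = 381.0 MPa, ρ = 4520 kg/m³
  candidate U: σ_y = 1060 MPa, ρ = 4467 kg/m³
  candidate U: M = 237 kN·m/kg
  candidate Y: M = 84.3 kN·m/kg
Candidate U ranks first.

candidate U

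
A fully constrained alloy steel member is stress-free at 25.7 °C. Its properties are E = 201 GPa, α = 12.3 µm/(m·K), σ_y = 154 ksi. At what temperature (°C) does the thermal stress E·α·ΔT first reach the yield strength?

455 °C

σ_y = 154 ksi = 1062 MPa.
E·α·ΔT = 1062 MPa ⇒ ΔT = 1062 / (201.0×10³ × 12.3×10⁻⁶) = 429.5 K.
T = 25.7 + 429.5 = 455.2 °C.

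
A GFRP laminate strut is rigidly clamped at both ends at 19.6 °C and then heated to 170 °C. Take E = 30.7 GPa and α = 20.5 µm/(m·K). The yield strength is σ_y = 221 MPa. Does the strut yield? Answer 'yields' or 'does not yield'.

does not yield

ΔT = 150.4 K. Constrained thermal stress σ = E·α·ΔT = 30.70×10³ MPa × 20.5×10⁻⁶ × 150.4 = 94.7 MPa (compressive).
Compare to σ_y = 221 MPa: σ < σ_y, so it does not yield.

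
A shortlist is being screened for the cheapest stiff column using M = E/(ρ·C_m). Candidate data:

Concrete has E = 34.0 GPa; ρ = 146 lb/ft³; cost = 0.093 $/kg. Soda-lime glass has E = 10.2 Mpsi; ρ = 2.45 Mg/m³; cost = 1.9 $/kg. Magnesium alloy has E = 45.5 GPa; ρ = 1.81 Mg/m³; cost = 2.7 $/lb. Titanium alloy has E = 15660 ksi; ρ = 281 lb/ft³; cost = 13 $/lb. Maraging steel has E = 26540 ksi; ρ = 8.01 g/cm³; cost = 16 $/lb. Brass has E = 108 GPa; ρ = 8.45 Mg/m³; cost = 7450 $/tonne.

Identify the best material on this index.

In SI units:
  concrete: E = 34.00 GPa, ρ = 2339 kg/m³, cost = 0.09300 $/kg
  soda-lime glass: E = 70.33 GPa, ρ = 2450 kg/m³, cost = 1.900 $/kg
  magnesium alloy: E = 45.50 GPa, ρ = 1810 kg/m³, cost = 5.952 $/kg
  titanium alloy: E = 108.0 GPa, ρ = 4501 kg/m³, cost = 28.66 $/kg
  maraging steel: E = 183.0 GPa, ρ = 8010 kg/m³, cost = 35.27 $/kg
  brass: E = 108.0 GPa, ρ = 8450 kg/m³, cost = 7.450 $/kg
  concrete: M = 156 MN·m per $
  soda-lime glass: M = 15.1 MN·m per $
  magnesium alloy: M = 4.22 MN·m per $
  brass: M = 1.72 MN·m per $
  titanium alloy: M = 0.837 MN·m per $
  maraging steel: M = 0.648 MN·m per $
The maximum is for concrete.

concrete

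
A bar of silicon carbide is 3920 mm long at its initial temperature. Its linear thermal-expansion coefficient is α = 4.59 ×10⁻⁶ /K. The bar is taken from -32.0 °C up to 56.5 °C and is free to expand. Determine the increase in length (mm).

ΔT = 56.5 − (-32.0) = 88.50 K.
ΔL = α·L₀·ΔT = 4.59×10⁻⁶ × 3920 mm × 88.50 K = 1.59 mm.

1.59 mm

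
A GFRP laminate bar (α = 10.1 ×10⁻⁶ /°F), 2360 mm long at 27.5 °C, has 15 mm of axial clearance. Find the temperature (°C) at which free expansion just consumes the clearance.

α = 10.1×10⁻⁶/°F × 9/5 = 18.2×10⁻⁶/K.
α·L₀·ΔT = 15.0 mm ⇒ ΔT = 15.0 / (18.2×10⁻⁶ × 2360.0) = 349.6 K.
T = 27.5 + 349.6 = 377.1 °C.

377 °C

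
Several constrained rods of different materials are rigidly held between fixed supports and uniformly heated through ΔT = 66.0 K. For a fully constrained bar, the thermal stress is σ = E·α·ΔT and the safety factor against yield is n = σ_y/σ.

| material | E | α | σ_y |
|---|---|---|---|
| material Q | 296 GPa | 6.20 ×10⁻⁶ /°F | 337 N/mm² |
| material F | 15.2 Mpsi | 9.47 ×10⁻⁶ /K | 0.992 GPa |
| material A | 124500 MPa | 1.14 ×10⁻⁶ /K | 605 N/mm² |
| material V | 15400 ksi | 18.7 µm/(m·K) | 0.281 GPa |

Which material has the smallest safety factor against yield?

material Q

Per material, after unit conversion:
  material Q: E = 296.0, α = 11.2, σ_y = 337.0 → σ = 218 MPa, n = 1.55
  material F: E = 104.8, α = 9.47, σ_y = 992.0 → σ = 65.5 MPa, n = 15.1
  material A: E = 124.5, α = 1.14, σ_y = 605.0 → σ = 9.37 MPa, n = 64.6
  material V: E = 106.2, α = 18.7, σ_y = 281.0 → σ = 131 MPa, n = 2.14
Material Q has the lowest safety factor, n = 1.55.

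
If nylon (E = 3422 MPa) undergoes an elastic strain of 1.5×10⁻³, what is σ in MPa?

5.13 MPa

E = 3422 MPa = 3.422 GPa.
σ = E·ε = 3422 MPa × 1.5×10⁻³ = 5.13 MPa.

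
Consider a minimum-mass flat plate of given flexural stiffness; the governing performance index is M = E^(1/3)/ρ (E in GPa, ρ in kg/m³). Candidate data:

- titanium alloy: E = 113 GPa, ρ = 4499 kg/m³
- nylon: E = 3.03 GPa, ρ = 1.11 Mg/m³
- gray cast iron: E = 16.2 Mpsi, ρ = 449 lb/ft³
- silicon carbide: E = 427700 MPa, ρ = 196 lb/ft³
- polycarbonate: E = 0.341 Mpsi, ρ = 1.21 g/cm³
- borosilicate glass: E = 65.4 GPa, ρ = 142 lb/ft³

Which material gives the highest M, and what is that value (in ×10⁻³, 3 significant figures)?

silicon carbide, M = 2.40×10⁻³

Normalizing units and computing the index:
  titanium alloy: E = 113.0 GPa, ρ = 4499 kg/m³
  nylon: E = 3.030 GPa, ρ = 1110 kg/m³
  gray cast iron: E = 111.7 GPa, ρ = 7192 kg/m³
  silicon carbide: E = 427.7 GPa, ρ = 3140 kg/m³
  polycarbonate: E = 2.351 GPa, ρ = 1210 kg/m³
  borosilicate glass: E = 65.40 GPa, ρ = 2275 kg/m³
  silicon carbide: M = 2.40×10⁻³
  borosilicate glass: M = 1.77×10⁻³
  nylon: M = 1.30×10⁻³
  polycarbonate: M = 1.10×10⁻³
  titanium alloy: M = 1.07×10⁻³
  gray cast iron: M = 0.670×10⁻³
The maximum is for silicon carbide.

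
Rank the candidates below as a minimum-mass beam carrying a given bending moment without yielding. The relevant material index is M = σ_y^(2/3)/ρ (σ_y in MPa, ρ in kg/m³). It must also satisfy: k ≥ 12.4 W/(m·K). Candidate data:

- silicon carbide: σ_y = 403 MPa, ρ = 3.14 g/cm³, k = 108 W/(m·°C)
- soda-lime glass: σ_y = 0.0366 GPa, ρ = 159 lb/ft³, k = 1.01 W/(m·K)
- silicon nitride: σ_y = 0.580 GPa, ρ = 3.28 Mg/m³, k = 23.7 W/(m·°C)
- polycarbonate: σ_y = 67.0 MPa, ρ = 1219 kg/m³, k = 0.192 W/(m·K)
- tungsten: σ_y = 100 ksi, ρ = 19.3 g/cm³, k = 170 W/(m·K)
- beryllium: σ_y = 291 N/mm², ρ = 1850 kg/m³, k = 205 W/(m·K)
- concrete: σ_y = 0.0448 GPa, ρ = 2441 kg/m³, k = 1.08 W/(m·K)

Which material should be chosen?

Screen on constraints: k ≥ 12.4 W/(m·K). Survivors: silicon carbide, silicon nitride, tungsten, beryllium.
After converting to SI:
  silicon carbide: σ_y = 403.0 MPa, ρ = 3140 kg/m³
  silicon nitride: σ_y = 580.0 MPa, ρ = 3280 kg/m³
  tungsten: σ_y = 689.5 MPa, ρ = 19300 kg/m³
  beryllium: σ_y = 291.0 MPa, ρ = 1850 kg/m³
  beryllium: M = 23.7×10⁻³
  silicon nitride: M = 21.2×10⁻³
  silicon carbide: M = 17.4×10⁻³
  tungsten: M = 4.04×10⁻³
Beryllium ranks first.

beryllium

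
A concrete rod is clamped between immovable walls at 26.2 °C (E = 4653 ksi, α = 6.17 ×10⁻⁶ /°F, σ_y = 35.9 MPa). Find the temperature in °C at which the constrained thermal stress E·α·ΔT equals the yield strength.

127 °C

E = 4653 ksi = 32.08 GPa.
α = 6.17×10⁻⁶/°F × 9/5 = 11.1×10⁻⁶/K.
E·α·ΔT = 35.90 MPa ⇒ ΔT = 35.90 / (32.08×10³ × 11.1×10⁻⁶) = 100.8 K.
T = 26.2 + 100.8 = 127.0 °C.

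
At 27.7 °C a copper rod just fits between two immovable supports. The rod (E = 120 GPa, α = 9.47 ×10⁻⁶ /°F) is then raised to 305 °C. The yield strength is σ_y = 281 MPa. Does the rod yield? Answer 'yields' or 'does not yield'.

α = 9.47×10⁻⁶/°F × 9/5 = 17.0×10⁻⁶/K.
ΔT = 277.3 K. Constrained thermal stress σ = E·α·ΔT = 120.0×10³ MPa × 17.0×10⁻⁶ × 277.3 = 567 MPa (compressive).
Compare to σ_y = 281 MPa: σ ≥ σ_y, so it yields.

yields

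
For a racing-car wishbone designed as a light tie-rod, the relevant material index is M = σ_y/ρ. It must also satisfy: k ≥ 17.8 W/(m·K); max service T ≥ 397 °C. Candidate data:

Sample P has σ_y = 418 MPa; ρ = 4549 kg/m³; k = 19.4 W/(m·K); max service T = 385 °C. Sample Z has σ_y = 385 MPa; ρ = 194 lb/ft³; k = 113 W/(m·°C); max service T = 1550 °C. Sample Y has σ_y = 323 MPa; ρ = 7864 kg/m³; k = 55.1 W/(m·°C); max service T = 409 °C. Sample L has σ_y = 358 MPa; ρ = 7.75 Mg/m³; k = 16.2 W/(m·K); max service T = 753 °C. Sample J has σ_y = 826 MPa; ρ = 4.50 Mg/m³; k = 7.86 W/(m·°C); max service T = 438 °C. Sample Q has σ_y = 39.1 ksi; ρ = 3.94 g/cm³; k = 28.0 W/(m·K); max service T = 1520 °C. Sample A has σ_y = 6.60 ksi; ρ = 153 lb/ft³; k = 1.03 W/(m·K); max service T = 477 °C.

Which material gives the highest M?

sample Z

Screen on constraints: k ≥ 17.8 W/(m·K); max service T ≥ 397 °C. Survivors: sample Z, sample Y, sample Q.
Normalizing units and computing the index:
  sample Z: σ_y = 385.0 MPa, ρ = 3108 kg/m³
  sample Y: σ_y = 323.0 MPa, ρ = 7864 kg/m³
  sample Q: σ_y = 269.6 MPa, ρ = 3940 kg/m³
  sample Z: M = 124 kN·m/kg
  sample Q: M = 68.4 kN·m/kg
  sample Y: M = 41.1 kN·m/kg
Sample Z ranks first.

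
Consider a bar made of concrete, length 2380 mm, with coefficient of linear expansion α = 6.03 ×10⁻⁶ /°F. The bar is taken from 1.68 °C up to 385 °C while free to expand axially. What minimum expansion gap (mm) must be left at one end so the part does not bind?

Convert α: 6.03×10⁻⁶/°F × (9/5) = 10.9×10⁻⁶/K.
ΔT = 385 − 1.68 = 383.3 K.
ΔL = α·L₀·ΔT = 10.9×10⁻⁶ × 2380 mm × 383.3 K = 9.90 mm.

9.90 mm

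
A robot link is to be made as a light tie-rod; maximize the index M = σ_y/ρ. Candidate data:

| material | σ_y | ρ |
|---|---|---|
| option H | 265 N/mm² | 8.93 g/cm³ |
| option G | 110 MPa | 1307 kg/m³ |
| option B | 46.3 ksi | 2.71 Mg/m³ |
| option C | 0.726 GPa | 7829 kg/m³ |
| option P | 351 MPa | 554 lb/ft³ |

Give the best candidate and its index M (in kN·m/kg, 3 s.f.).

option B, M = 118 kN·m/kg

Normalizing units and computing the index:
  option H: σ_y = 265.0 MPa, ρ = 8930 kg/m³
  option G: σ_y = 110.0 MPa, ρ = 1307 kg/m³
  option B: σ_y = 319.2 MPa, ρ = 2710 kg/m³
  option C: σ_y = 726.0 MPa, ρ = 7829 kg/m³
  option P: σ_y = 351.0 MPa, ρ = 8874 kg/m³
  option B: M = 118 kN·m/kg
  option C: M = 92.7 kN·m/kg
  option G: M = 84.2 kN·m/kg
  option P: M = 39.6 kN·m/kg
  option H: M = 29.7 kN·m/kg
Option B ranks first.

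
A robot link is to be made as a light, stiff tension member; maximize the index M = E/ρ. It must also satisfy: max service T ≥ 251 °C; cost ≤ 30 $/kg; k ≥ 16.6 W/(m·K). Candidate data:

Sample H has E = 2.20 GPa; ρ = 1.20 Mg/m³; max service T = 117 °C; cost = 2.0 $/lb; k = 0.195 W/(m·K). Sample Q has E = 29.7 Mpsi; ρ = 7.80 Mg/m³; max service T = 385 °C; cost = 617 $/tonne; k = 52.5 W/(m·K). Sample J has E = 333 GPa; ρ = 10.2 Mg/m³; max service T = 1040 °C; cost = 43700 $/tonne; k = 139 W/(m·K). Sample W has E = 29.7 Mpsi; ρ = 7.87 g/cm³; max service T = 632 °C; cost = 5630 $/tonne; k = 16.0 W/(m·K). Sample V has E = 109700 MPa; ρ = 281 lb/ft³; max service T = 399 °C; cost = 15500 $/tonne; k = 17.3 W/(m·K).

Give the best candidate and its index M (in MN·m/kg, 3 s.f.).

sample Q, M = 26.3 MN·m/kg

Screen on constraints: max service T ≥ 251 °C; cost ≤ 30 $/kg; k ≥ 16.6 W/(m·K). Survivors: sample Q, sample V.
Convert each candidate to consistent units, then evaluate M:
  sample Q: E = 204.8 GPa, ρ = 7800 kg/m³
  sample V: E = 109.7 GPa, ρ = 4501 kg/m³
  sample Q: M = 26.3 MN·m/kg
  sample V: M = 24.4 MN·m/kg
The maximum is for sample Q.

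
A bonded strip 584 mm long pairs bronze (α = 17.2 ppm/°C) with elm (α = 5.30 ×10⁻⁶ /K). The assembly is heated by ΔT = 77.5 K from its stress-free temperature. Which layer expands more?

α(bronze) = 17.2×10⁻⁶/K vs α(elm) = 5.30×10⁻⁶/K.
Higher α expands more for the same ΔT: bronze.

bronze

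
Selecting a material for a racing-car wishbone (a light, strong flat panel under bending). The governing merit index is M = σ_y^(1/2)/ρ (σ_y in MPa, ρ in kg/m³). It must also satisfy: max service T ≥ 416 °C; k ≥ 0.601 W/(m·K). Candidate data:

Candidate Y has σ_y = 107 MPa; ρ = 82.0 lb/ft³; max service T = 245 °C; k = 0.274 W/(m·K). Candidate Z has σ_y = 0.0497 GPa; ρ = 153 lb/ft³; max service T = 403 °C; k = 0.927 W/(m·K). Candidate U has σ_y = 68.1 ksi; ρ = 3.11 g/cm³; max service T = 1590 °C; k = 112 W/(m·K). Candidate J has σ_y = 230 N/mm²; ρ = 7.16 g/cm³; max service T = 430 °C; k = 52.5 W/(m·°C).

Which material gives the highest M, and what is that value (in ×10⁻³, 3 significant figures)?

Screen on constraints: max service T ≥ 416 °C; k ≥ 0.601 W/(m·K). Survivors: candidate U, candidate J.
Convert each candidate to consistent units, then evaluate M:
  candidate U: σ_y = 469.5 MPa, ρ = 3110 kg/m³
  candidate J: σ_y = 230.0 MPa, ρ = 7160 kg/m³
  candidate U: M = 6.97×10⁻³
  candidate J: M = 2.12×10⁻³
The maximum is for candidate U.

candidate U, M = 6.97×10⁻³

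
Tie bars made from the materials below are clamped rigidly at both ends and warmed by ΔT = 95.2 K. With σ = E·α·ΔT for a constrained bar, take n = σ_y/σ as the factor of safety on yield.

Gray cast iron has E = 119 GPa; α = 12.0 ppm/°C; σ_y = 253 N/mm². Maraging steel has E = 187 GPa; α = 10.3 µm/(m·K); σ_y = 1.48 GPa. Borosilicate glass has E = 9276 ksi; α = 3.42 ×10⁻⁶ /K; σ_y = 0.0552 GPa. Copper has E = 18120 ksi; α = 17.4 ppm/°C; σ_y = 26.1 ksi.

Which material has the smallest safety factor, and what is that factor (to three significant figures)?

In consistent units (E in GPa, α in ×10⁻⁶/K, σ_y in MPa):
  gray cast iron: E = 119.0, α = 12.0, σ_y = 253.0 → σ = 136 MPa, n = 1.86
  maraging steel: E = 187.0, α = 10.3, σ_y = 1480 → σ = 183 MPa, n = 8.07
  borosilicate glass: E = 63.96, α = 3.42, σ_y = 55.20 → σ = 20.8 MPa, n = 2.65
  copper: E = 124.9, α = 17.4, σ_y = 180.0 → σ = 207 MPa, n = 0.870
Copper has the lowest safety factor, n = 0.870.

copper, n = 0.870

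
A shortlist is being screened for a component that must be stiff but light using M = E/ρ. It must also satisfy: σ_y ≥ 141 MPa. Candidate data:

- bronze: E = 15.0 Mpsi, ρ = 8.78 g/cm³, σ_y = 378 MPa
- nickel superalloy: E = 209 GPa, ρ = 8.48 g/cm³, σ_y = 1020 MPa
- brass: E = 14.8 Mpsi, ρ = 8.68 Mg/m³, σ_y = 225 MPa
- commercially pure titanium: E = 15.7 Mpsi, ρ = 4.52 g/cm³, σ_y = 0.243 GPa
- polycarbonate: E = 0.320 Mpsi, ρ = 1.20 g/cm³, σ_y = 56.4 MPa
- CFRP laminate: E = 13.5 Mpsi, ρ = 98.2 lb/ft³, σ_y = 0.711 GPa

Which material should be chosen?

CFRP laminate

Screen on constraints: σ_y ≥ 141 MPa. Survivors: bronze, nickel superalloy, brass, commercially pure titanium, CFRP laminate.
Normalizing units and computing the index:
  bronze: E = 103.4 GPa, ρ = 8780 kg/m³
  nickel superalloy: E = 209.0 GPa, ρ = 8480 kg/m³
  brass: E = 102.0 GPa, ρ = 8680 kg/m³
  commercially pure titanium: E = 108.2 GPa, ρ = 4520 kg/m³
  CFRP laminate: E = 93.08 GPa, ρ = 1573 kg/m³
  CFRP laminate: M = 59.2 MN·m/kg
  nickel superalloy: M = 24.6 MN·m/kg
  commercially pure titanium: M = 23.9 MN·m/kg
  bronze: M = 11.8 MN·m/kg
  brass: M = 11.8 MN·m/kg
CFRP laminate ranks first.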